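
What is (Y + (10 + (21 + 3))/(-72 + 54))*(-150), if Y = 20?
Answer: -8150/3 ≈ -2716.7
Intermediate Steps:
(Y + (10 + (21 + 3))/(-72 + 54))*(-150) = (20 + (10 + (21 + 3))/(-72 + 54))*(-150) = (20 + (10 + 24)/(-18))*(-150) = (20 + 34*(-1/18))*(-150) = (20 - 17/9)*(-150) = (163/9)*(-150) = -8150/3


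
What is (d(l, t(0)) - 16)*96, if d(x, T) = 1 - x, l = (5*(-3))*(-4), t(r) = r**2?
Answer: -7200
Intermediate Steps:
l = 60 (l = -15*(-4) = 60)
(d(l, t(0)) - 16)*96 = ((1 - 1*60) - 16)*96 = ((1 - 60) - 16)*96 = (-59 - 16)*96 = -75*96 = -7200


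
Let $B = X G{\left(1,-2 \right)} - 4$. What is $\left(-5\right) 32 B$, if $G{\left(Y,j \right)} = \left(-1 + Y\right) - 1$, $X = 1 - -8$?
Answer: $2080$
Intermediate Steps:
$X = 9$ ($X = 1 + 8 = 9$)
$G{\left(Y,j \right)} = -2 + Y$
$B = -13$ ($B = 9 \left(-2 + 1\right) - 4 = 9 \left(-1\right) - 4 = -9 - 4 = -13$)
$\left(-5\right) 32 B = \left(-5\right) 32 \left(-13\right) = \left(-160\right) \left(-13\right) = 2080$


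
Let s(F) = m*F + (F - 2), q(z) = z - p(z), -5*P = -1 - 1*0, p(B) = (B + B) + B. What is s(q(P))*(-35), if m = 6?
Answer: 168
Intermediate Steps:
p(B) = 3*B (p(B) = 2*B + B = 3*B)
P = ⅕ (P = -(-1 - 1*0)/5 = -(-1 + 0)/5 = -⅕*(-1) = ⅕ ≈ 0.20000)
q(z) = -2*z (q(z) = z - 3*z = -2*z)
s(F) = -2 + 7*F (s(F) = 6*F + (F - 2) = 6*F + (-2 + F) = -2 + 7*F)
s(q(P))*(-35) = (-2 + 7*(-2*⅕))*(-35) = (-2 + 7*(-⅖))*(-35) = (-2 - 14/5)*(-35) = -24/5*(-35) = 168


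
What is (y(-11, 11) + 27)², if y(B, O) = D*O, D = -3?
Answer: 36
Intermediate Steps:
y(B, O) = -3*O
(y(-11, 11) + 27)² = (-3*11 + 27)² = (-33 + 27)² = (-6)² = 36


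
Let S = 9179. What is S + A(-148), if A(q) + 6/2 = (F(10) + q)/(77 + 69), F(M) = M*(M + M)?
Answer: 669874/73 ≈ 9176.4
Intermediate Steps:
F(M) = 2*M² (F(M) = M*(2*M) = 2*M²)
A(q) = -119/73 + q/146 (A(q) = -3 + (2*10² + q)/(77 + 69) = -3 + (2*100 + q)/146 = -3 + (200 + q)*(1/146) = -3 + (100/73 + q/146) = -119/73 + q/146)
S + A(-148) = 9179 + (-119/73 + (1/146)*(-148)) = 9179 + (-119/73 - 74/73) = 9179 - 193/73 = 669874/73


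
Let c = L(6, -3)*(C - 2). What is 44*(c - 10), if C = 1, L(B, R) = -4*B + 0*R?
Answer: 616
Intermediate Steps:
L(B, R) = -4*B (L(B, R) = -4*B + 0 = -4*B)
c = 24 (c = (-4*6)*(1 - 2) = -24*(-1) = 24)
44*(c - 10) = 44*(24 - 10) = 44*14 = 616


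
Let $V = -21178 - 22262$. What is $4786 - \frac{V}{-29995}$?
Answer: $\frac{28702526}{5999} \approx 4784.6$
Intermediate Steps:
$V = -43440$
$4786 - \frac{V}{-29995} = 4786 - - \frac{43440}{-29995} = 4786 - \left(-43440\right) \left(- \frac{1}{29995}\right) = 4786 - \frac{8688}{5999} = \frac{28702526}{5999}$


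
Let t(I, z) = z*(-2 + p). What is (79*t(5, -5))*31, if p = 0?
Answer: 24490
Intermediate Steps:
t(I, z) = -2*z (t(I, z) = z*(-2 + 0) = z*(-2) = -2*z)
(79*t(5, -5))*31 = (79*(-2*(-5)))*31 = (79*10)*31 = 790*31 = 24490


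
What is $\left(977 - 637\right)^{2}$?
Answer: $115600$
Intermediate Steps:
$\left(977 - 637\right)^{2} = 340^{2} = 115600$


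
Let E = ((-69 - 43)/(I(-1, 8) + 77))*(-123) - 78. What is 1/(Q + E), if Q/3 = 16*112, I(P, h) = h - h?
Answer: 11/60246 ≈ 0.00018258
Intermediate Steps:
I(P, h) = 0
Q = 5376 (Q = 3*(16*112) = 3*1792 = 5376)
E = 1110/11 (E = ((-69 - 43)/(0 + 77))*(-123) - 78 = -112/77*(-123) - 78 = -112*1/77*(-123) - 78 = -16/11*(-123) - 78 = 1968/11 - 78 = 1110/11 ≈ 100.91)
1/(Q + E) = 1/(5376 + 1110/11) = 1/(60246/11) = 11/60246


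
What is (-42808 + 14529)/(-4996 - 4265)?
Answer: 28279/9261 ≈ 3.0536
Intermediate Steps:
(-42808 + 14529)/(-4996 - 4265) = -28279/(-9261) = -28279*(-1/9261) = 28279/9261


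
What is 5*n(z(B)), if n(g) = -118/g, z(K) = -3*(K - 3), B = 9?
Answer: 295/9 ≈ 32.778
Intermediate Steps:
z(K) = 9 - 3*K (z(K) = -3*(-3 + K) = 9 - 3*K)
5*n(z(B)) = 5*(-118/(9 - 3*9)) = 5*(-118/(9 - 27)) = 5*(-118/(-18)) = 5*(-118*(-1/18)) = 5*(59/9) = 295/9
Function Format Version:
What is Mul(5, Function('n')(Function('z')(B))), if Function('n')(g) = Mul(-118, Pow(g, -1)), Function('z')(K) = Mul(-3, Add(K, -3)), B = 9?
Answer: Rational(295, 9) ≈ 32.778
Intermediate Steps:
Function('z')(K) = Add(9, Mul(-3, K)) (Function('z')(K) = Mul(-3, Add(-3, K)) = Add(9, Mul(-3, K)))
Mul(5, Function('n')(Function('z')(B))) = Mul(5, Mul(-118, Pow(Add(9, Mul(-3, 9)), -1))) = Mul(5, Mul(-118, Pow(Add(9, -27), -1))) = Mul(5, Mul(-118, Pow(-18, -1))) = Mul(5, Mul(-118, Rational(-1, 18))) = Mul(5, Rational(59, 9)) = Rational(295, 9)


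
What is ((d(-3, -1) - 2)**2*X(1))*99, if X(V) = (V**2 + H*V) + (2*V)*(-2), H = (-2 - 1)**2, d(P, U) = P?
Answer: 14850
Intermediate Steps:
H = 9 (H = (-3)**2 = 9)
X(V) = V**2 + 5*V (X(V) = (V**2 + 9*V) + (2*V)*(-2) = (V**2 + 9*V) - 4*V = V**2 + 5*V)
((d(-3, -1) - 2)**2*X(1))*99 = ((-3 - 2)**2*(1*(5 + 1)))*99 = ((-5)**2*(1*6))*99 = (25*6)*99 = 150*99 = 14850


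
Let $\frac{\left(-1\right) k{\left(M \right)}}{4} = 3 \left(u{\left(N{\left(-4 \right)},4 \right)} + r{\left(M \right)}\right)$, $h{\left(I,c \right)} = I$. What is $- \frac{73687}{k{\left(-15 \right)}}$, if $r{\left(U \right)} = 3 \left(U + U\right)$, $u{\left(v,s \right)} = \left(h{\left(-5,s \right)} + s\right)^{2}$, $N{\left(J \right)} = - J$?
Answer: $- \frac{73687}{1068} \approx -68.995$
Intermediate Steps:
$u{\left(v,s \right)} = \left(-5 + s\right)^{2}$
$r{\left(U \right)} = 6 U$ ($r{\left(U \right)} = 3 \cdot 2 U = 6 U$)
$k{\left(M \right)} = -12 - 72 M$ ($k{\left(M \right)} = - 4 \cdot 3 \left(\left(-5 + 4\right)^{2} + 6 M\right) = - 4 \cdot 3 \left(\left(-1\right)^{2} + 6 M\right) = - 4 \cdot 3 \left(1 + 6 M\right) = - 4 \left(3 + 18 M\right) = -12 - 72 M$)
$- \frac{73687}{k{\left(-15 \right)}} = - \frac{73687}{-12 - -1080} = - \frac{73687}{-12 + 1080} = - \frac{73687}{1068}$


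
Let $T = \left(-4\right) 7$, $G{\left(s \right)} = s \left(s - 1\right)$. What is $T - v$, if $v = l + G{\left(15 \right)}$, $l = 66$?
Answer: $-304$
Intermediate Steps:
$G{\left(s \right)} = s \left(-1 + s\right)$
$v = 276$ ($v = 66 + 15 \left(-1 + 15\right) = 66 + 15 \cdot 14 = 66 + 210 = 276$)
$T = -28$
$T - v = -28 - 276 = -304$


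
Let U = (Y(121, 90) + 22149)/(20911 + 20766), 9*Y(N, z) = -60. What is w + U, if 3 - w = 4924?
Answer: -615211124/125031 ≈ -4920.5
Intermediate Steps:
w = -4921 (w = 3 - 1*4924 = 3 - 4924 = -4921)
Y(N, z) = -20/3 (Y(N, z) = (⅑)*(-60) = -20/3)
U = 66427/125031 (U = (-20/3 + 22149)/(20911 + 20766) = (66427/3)/41677 = (66427/3)*(1/41677) = 66427/125031 ≈ 0.53128)
w + U = -4921 + 66427/125031 = -615211124/125031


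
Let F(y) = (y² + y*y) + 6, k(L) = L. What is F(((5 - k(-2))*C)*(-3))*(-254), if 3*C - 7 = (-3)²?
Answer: -6373876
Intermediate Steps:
C = 16/3 (C = 7/3 + (⅓)*(-3)² = 7/3 + (⅓)*9 = 7/3 + 3 = 16/3 ≈ 5.3333)
F(y) = 6 + 2*y² (F(y) = (y² + y²) + 6 = 2*y² + 6 = 6 + 2*y²)
F(((5 - k(-2))*C)*(-3))*(-254) = (6 + 2*(((5 - 1*(-2))*(16/3))*(-3))²)*(-254) = (6 + 2*(((5 + 2)*(16/3))*(-3))²)*(-254) = (6 + 2*((7*(16/3))*(-3))²)*(-254) = (6 + 2*((112/3)*(-3))²)*(-254) = (6 + 2*(-112)²)*(-254) = (6 + 2*12544)*(-254) = (6 + 25088)*(-254) = 25094*(-254) = -6373876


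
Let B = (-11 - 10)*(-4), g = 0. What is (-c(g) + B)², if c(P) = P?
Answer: 7056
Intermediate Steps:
B = 84 (B = -21*(-4) = 84)
(-c(g) + B)² = (-1*0 + 84)² = (0 + 84)² = 84² = 7056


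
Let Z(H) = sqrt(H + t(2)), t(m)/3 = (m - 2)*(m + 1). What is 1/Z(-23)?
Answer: -I*sqrt(23)/23 ≈ -0.20851*I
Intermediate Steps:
t(m) = 3*(1 + m)*(-2 + m) (t(m) = 3*((m - 2)*(m + 1)) = 3*((-2 + m)*(1 + m)) = 3*((1 + m)*(-2 + m)) = 3*(1 + m)*(-2 + m))
Z(H) = sqrt(H) (Z(H) = sqrt(H + (-6 - 3*2 + 3*2**2)) = sqrt(H + (-6 - 6 + 3*4)) = sqrt(H + (-6 - 6 + 12)) = sqrt(H + 0) = sqrt(H))
1/Z(-23) = 1/(sqrt(-23)) = 1/(I*sqrt(23)) = -I*sqrt(23)/23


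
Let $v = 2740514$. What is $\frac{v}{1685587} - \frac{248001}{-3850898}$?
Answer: $\frac{10971467143159}{6491023607126} \approx 1.6903$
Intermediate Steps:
$\frac{v}{1685587} - \frac{248001}{-3850898} = \frac{2740514}{1685587} - \frac{248001}{-3850898} = 2740514 \cdot \frac{1}{1685587} - - \frac{248001}{3850898} = \frac{2740514}{1685587} + \frac{248001}{3850898} = \frac{10971467143159}{6491023607126}$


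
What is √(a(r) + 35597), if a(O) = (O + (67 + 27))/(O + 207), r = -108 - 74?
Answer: √889837/5 ≈ 188.66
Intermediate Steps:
r = -182
a(O) = (94 + O)/(207 + O) (a(O) = (O + 94)/(207 + O) = (94 + O)/(207 + O))
√(a(r) + 35597) = √((94 - 182)/(207 - 182) + 35597) = √(-88/25 + 35597) = √(889837/25) = √889837/5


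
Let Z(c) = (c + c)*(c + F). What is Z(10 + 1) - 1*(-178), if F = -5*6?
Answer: -240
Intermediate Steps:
F = -30
Z(c) = 2*c*(-30 + c) (Z(c) = (c + c)*(c - 30) = (2*c)*(-30 + c) = 2*c*(-30 + c))
Z(10 + 1) - 1*(-178) = 2*(10 + 1)*(-30 + (10 + 1)) - 1*(-178) = 2*11*(-30 + 11) + 178 = 2*11*(-19) + 178 = -418 + 178 = -240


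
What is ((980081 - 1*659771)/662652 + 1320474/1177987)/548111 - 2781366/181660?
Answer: -266580514158689582621/17411238024778364035 ≈ -15.311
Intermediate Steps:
((980081 - 1*659771)/662652 + 1320474/1177987)/548111 - 2781366/181660 = ((980081 - 659771)*(1/662652) + 1320474*(1/1177987))*(1/548111) - 2781366*1/181660 = (320310*(1/662652) + 1320474/1177987)*(1/548111) - 1390683/90830 = (17795/36814 + 1320474/1177987)*(1/548111) - 1390683/90830 = (69574208501/43366413418)*(1/548111) - 1390683/90830 = 69574208501/23769608224953398 - 1390683/90830 = -266580514158689582621/17411238024778364035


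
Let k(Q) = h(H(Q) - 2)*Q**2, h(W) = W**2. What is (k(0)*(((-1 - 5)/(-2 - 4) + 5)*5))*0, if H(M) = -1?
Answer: 0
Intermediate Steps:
k(Q) = 9*Q**2 (k(Q) = (-1 - 2)**2*Q**2 = (-3)**2*Q**2 = 9*Q**2)
(k(0)*(((-1 - 5)/(-2 - 4) + 5)*5))*0 = ((9*0**2)*(((-1 - 5)/(-2 - 4) + 5)*5))*0 = ((9*0)*((-6/(-6) + 5)*5))*0 = (0*((-6*(-1/6) + 5)*5))*0 = (0*((1 + 5)*5))*0 = (0*(6*5))*0 = (0*30)*0 = 0*0 = 0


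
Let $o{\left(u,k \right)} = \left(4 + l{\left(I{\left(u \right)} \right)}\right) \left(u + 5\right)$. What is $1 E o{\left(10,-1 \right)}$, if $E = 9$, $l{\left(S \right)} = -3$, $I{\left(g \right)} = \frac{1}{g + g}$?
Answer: $135$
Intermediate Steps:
$I{\left(g \right)} = \frac{1}{2 g}$
$o{\left(u,k \right)} = 5 + u$ ($o{\left(u,k \right)} = \left(4 - 3\right) \left(u + 5\right) = 1 \left(5 + u\right) = 5 + u$)
$1 E o{\left(10,-1 \right)} = 1 \cdot 9 \left(5 + 10\right) = 9 \cdot 15 = 135$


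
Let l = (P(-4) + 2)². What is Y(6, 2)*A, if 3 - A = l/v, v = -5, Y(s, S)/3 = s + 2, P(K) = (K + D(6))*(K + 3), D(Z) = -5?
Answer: 3264/5 ≈ 652.80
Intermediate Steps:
P(K) = (-5 + K)*(3 + K) (P(K) = (K - 5)*(K + 3) = (-5 + K)*(3 + K))
Y(s, S) = 6 + 3*s (Y(s, S) = 3*(s + 2) = 3*(2 + s) = 6 + 3*s)
l = 121 (l = ((-15 + (-4)² - 2*(-4)) + 2)² = ((-15 + 16 + 8) + 2)² = (9 + 2)² = 11² = 121)
A = 136/5 (A = 3 - 121/(-5) = 3 - 121*(-1)/5 = 3 - 1*(-121/5) = 3 + 121/5 = 136/5 ≈ 27.200)
Y(6, 2)*A = (6 + 3*6)*(136/5) = (6 + 18)*(136/5) = 24*(136/5) = 3264/5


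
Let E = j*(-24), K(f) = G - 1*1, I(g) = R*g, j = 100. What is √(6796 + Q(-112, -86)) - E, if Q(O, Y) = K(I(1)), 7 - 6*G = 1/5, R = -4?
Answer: 2400 + √1529130/15 ≈ 2482.4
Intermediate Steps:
G = 17/15 (G = 7/6 - 1/(6*5) = 7/6 - ⅙*⅕ = 7/6 - 1/30 = 17/15 ≈ 1.1333)
I(g) = -4*g
K(f) = 2/15 (K(f) = 17/15 - 1*1 = 17/15 - 1 = 2/15)
E = -2400 (E = 100*(-24) = -2400)
Q(O, Y) = 2/15
√(6796 + Q(-112, -86)) - E = √(6796 + 2/15) - 1*(-2400) = √(101942/15) + 2400 = √1529130/15 + 2400 = 2400 + √1529130/15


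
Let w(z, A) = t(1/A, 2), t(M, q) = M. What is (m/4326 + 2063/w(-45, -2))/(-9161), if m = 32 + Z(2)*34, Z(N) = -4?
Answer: 8924590/19815243 ≈ 0.45039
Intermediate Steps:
w(z, A) = 1/A
m = -104 (m = 32 - 4*34 = 32 - 136 = -104)
(m/4326 + 2063/w(-45, -2))/(-9161) = (-104/4326 + 2063/(1/(-2)))/(-9161) = (-104*1/4326 + 2063/(-½))*(-1/9161) = (-52/2163 + 2063*(-2))*(-1/9161) = (-52/2163 - 4126)*(-1/9161) = -8924590/2163*(-1/9161) = 8924590/19815243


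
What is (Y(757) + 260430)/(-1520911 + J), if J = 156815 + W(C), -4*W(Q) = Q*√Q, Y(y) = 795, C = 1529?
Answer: -5701375641600/29768551796567 + 1597652100*√1529/29768551796567 ≈ -0.18942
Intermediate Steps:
W(Q) = -Q^(3/2)/4 (W(Q) = -Q*√Q/4 = -Q^(3/2)/4)
J = 156815 - 1529*√1529/4 ≈ 1.4187e+5
(Y(757) + 260430)/(-1520911 + J) = (795 + 260430)/(-1520911 + (156815 - 1529*√1529/4)) = 261225/(-1364096 - 1529*√1529/4)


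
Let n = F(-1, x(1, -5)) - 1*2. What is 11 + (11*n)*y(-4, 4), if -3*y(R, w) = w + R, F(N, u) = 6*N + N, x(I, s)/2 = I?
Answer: 11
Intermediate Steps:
x(I, s) = 2*I
F(N, u) = 7*N
n = -9 (n = 7*(-1) - 1*2 = -7 - 2 = -9)
y(R, w) = -R/3 - w/3 (y(R, w) = -(w + R)/3 = -(R + w)/3 = -R/3 - w/3)
11 + (11*n)*y(-4, 4) = 11 + (11*(-9))*(-⅓*(-4) - ⅓*4) = 11 - 99*(4/3 - 4/3) = 11 - 99*0 = 11 + 0 = 11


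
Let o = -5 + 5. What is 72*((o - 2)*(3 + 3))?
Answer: -864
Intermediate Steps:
o = 0
72*((o - 2)*(3 + 3)) = 72*((0 - 2)*(3 + 3)) = 72*(-2*6) = 72*(-12) = -864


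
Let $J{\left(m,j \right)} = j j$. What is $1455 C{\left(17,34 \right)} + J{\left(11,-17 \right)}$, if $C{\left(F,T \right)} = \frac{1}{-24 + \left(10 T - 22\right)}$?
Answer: $\frac{28807}{98} \approx 293.95$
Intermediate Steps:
$J{\left(m,j \right)} = j^{2}$
$C{\left(F,T \right)} = \frac{1}{-46 + 10 T}$ ($C{\left(F,T \right)} = \frac{1}{-24 + \left(-22 + 10 T\right)} = \frac{1}{-46 + 10 T}$)
$1455 C{\left(17,34 \right)} + J{\left(11,-17 \right)} = 1455 \frac{1}{2 \left(-23 + 5 \cdot 34\right)} + \left(-17\right)^{2} = 1455 \frac{1}{2 \left(-23 + 170\right)} + 289 = 1455 \frac{1}{2 \cdot 147} + 289 = 1455 \cdot \frac{1}{2} \cdot \frac{1}{147} + 289 = 1455 \cdot \frac{1}{294} + 289 = \frac{485}{98} + 289 = \frac{28807}{98}$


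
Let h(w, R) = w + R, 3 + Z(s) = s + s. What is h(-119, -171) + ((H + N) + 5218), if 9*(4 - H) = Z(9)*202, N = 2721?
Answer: 21949/3 ≈ 7316.3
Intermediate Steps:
Z(s) = -3 + 2*s (Z(s) = -3 + (s + s) = -3 + 2*s)
H = -998/3 (H = 4 - (-3 + 2*9)*202/9 = 4 - (-3 + 18)*202/9 = 4 - 5*202/3 = 4 - ⅑*3030 = 4 - 1010/3 = -998/3 ≈ -332.67)
h(w, R) = R + w
h(-119, -171) + ((H + N) + 5218) = (-171 - 119) + ((-998/3 + 2721) + 5218) = -290 + (7165/3 + 5218) = -290 + 22819/3 = 21949/3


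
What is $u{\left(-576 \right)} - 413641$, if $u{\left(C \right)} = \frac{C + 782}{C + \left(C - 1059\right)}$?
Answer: $- \frac{914560457}{2211} \approx -4.1364 \cdot 10^{5}$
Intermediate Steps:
$u{\left(C \right)} = \frac{782 + C}{-1059 + 2 C}$ ($u{\left(C \right)} = \frac{782 + C}{C + \left(-1059 + C\right)} = \frac{782 + C}{-1059 + 2 C}$)
$u{\left(-576 \right)} - 413641 = \frac{782 - 576}{-1059 + 2 \left(-576\right)} - 413641 = \frac{1}{-1059 - 1152} \cdot 206 - 413641 = \frac{1}{-2211} \cdot 206 - 413641 = \left(- \frac{1}{2211}\right) 206 - 413641 = - \frac{206}{2211} - 413641 = - \frac{914560457}{2211}$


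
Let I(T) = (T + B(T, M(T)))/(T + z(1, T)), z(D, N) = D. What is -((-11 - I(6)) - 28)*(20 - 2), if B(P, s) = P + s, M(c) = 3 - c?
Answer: 5076/7 ≈ 725.14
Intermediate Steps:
I(T) = (3 + T)/(1 + T) (I(T) = (T + (T + (3 - T)))/(T + 1) = (T + 3)/(1 + T) = (3 + T)/(1 + T))
-((-11 - I(6)) - 28)*(20 - 2) = -((-11 - (3 + 6)/(1 + 6)) - 28)*(20 - 2) = -((-11 - 9/7) - 28)*18 = -(-86/7 - 28)*18 = -(-282)*18/7 = -1*(-5076/7) = 5076/7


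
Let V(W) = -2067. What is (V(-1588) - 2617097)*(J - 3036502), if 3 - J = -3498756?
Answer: -1210726893148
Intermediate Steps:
J = 3498759 (J = 3 - 1*(-3498756) = 3 + 3498756 = 3498759)
(V(-1588) - 2617097)*(J - 3036502) = (-2067 - 2617097)*(3498759 - 3036502) = -2619164*462257 = -1210726893148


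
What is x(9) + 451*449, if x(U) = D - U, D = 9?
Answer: 202499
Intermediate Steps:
x(U) = 9 - U
x(9) + 451*449 = (9 - 1*9) + 451*449 = (9 - 9) + 202499 = 0 + 202499 = 202499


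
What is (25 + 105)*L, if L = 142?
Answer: 18460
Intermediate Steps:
(25 + 105)*L = (25 + 105)*142 = 130*142 = 18460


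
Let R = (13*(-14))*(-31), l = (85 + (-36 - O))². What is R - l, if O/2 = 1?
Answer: 3433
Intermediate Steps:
O = 2 (O = 2*1 = 2)
l = 2209 (l = (85 + (-36 - 1*2))² = (85 + (-36 - 2))² = (85 - 38)² = 47² = 2209)
R = 5642 (R = -182*(-31) = 5642)
R - l = 5642 - 1*2209 = 5642 - 2209 = 3433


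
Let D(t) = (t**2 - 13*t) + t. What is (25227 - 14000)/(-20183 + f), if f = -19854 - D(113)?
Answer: -11227/51450 ≈ -0.21821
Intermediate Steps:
D(t) = t**2 - 12*t
f = -31267 (f = -19854 - 113*(-12 + 113) = -19854 - 113*101 = -19854 - 1*11413 = -19854 - 11413 = -31267)
(25227 - 14000)/(-20183 + f) = (25227 - 14000)/(-20183 - 31267) = 11227/(-51450) = 11227*(-1/51450) = -11227/51450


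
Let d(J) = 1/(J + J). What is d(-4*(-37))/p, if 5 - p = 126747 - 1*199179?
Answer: 1/21441352 ≈ 4.6639e-8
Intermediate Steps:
p = 72437 (p = 5 - (126747 - 1*199179) = 5 - (126747 - 199179) = 5 - 1*(-72432) = 5 + 72432 = 72437)
d(J) = 1/(2*J)
d(-4*(-37))/p = (1/(2*((-4*(-37)))))/72437 = ((½)/148)*(1/72437) = ((½)*(1/148))*(1/72437) = (1/296)*(1/72437) = 1/21441352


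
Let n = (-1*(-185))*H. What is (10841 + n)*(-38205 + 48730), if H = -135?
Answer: -148760350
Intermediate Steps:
n = -24975 (n = -1*(-185)*(-135) = 185*(-135) = -24975)
(10841 + n)*(-38205 + 48730) = (10841 - 24975)*(-38205 + 48730) = -14134*10525 = -148760350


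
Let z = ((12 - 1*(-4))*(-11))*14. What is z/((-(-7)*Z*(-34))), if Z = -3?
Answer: -176/51 ≈ -3.4510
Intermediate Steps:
z = -2464 (z = ((12 + 4)*(-11))*14 = (16*(-11))*14 = -176*14 = -2464)
z/((-(-7)*Z*(-34))) = -2464/(-(-7)*(-3)*(-34)) = -2464/(-7*3*(-34)) = -2464/((-21*(-34))) = -2464/714 = -2464*1/714 = -176/51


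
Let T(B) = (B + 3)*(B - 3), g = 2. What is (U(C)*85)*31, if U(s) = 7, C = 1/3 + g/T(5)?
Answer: 18445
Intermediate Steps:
T(B) = (-3 + B)*(3 + B) (T(B) = (3 + B)*(-3 + B) = (-3 + B)*(3 + B))
C = 11/24 (C = 1/3 + 2/(-9 + 5²) = 1*(⅓) + 2/(-9 + 25) = ⅓ + 2/16 = ⅓ + 2*(1/16) = ⅓ + ⅛ = 11/24 ≈ 0.45833)
(U(C)*85)*31 = (7*85)*31 = 595*31 = 18445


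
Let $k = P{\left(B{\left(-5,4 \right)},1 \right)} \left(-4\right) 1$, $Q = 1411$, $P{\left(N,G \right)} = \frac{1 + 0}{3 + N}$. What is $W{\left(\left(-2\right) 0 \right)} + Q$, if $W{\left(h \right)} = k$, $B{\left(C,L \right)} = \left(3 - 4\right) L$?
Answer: $1415$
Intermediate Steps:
$B{\left(C,L \right)} = - L$
$P{\left(N,G \right)} = \frac{1}{3 + N}$ ($P{\left(N,G \right)} = 1 \frac{1}{3 + N} = \frac{1}{3 + N}$)
$k = 4$ ($k = \frac{1}{3 - 4} \left(-4\right) 1 = \frac{1}{-1} \left(-4\right) 1 = \left(-1\right) \left(-4\right) 1 = 4 \cdot 1 = 4$)
$W{\left(h \right)} = 4$
$W{\left(\left(-2\right) 0 \right)} + Q = 4 + 1411 = 1415$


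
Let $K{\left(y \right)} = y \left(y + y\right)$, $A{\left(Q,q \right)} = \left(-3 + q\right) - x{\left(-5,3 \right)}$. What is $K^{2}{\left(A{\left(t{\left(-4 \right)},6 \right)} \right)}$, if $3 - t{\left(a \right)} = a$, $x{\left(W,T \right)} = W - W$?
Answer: $324$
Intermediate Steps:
$x{\left(W,T \right)} = 0$
$t{\left(a \right)} = 3 - a$
$A{\left(Q,q \right)} = -3 + q$ ($A{\left(Q,q \right)} = \left(-3 + q\right) - 0 = \left(-3 + q\right) + 0 = -3 + q$)
$K{\left(y \right)} = 2 y^{2}$ ($K{\left(y \right)} = y 2 y = 2 y^{2}$)
$K^{2}{\left(A{\left(t{\left(-4 \right)},6 \right)} \right)} = \left(2 \left(-3 + 6\right)^{2}\right)^{2} = \left(2 \cdot 3^{2}\right)^{2} = \left(2 \cdot 9\right)^{2} = 18^{2} = 324$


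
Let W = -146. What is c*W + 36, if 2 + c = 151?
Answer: -21718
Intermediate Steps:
c = 149 (c = -2 + 151 = 149)
c*W + 36 = 149*(-146) + 36 = -21754 + 36 = -21718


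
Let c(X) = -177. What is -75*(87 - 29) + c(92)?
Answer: -4527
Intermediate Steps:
-75*(87 - 29) + c(92) = -75*(87 - 29) - 177 = -75*58 - 177 = -4350 - 177 = -4527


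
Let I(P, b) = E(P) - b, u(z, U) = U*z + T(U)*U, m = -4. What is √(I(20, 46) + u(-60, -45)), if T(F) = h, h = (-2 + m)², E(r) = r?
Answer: √1054 ≈ 32.465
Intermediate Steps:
h = 36 (h = (-2 - 4)² = (-6)² = 36)
T(F) = 36
u(z, U) = 36*U + U*z (u(z, U) = U*z + 36*U = 36*U + U*z)
I(P, b) = P - b
√(I(20, 46) + u(-60, -45)) = √((20 - 1*46) - 45*(36 - 60)) = √((20 - 46) - 45*(-24)) = √(-26 + 1080) = √1054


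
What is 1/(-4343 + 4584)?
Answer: 1/241 ≈ 0.0041494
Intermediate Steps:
1/(-4343 + 4584) = 1/241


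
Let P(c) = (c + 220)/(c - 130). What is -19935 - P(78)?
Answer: -518161/26 ≈ -19929.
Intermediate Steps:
P(c) = (220 + c)/(-130 + c)
-19935 - P(78) = -19935 - (220 + 78)/(-130 + 78) = -19935 - 298/(-52) = -19935 - (-1)*298/52 = -19935 - 1*(-149/26) = -19935 + 149/26 = -518161/26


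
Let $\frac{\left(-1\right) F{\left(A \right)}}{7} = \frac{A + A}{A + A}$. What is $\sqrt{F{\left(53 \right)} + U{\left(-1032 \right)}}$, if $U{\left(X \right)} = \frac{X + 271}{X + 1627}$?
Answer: $\frac{i \sqrt{2930970}}{595} \approx 2.8773 i$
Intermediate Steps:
$F{\left(A \right)} = -7$ ($F{\left(A \right)} = - 7 \frac{A + A}{A + A} = - 7 \frac{2 A}{2 A} = - 7 \cdot 2 A \frac{1}{2 A} = \left(-7\right) 1 = -7$)
$U{\left(X \right)} = \frac{271 + X}{1627 + X}$
$\sqrt{F{\left(53 \right)} + U{\left(-1032 \right)}} = \sqrt{-7 + \frac{271 - 1032}{1627 - 1032}} = \sqrt{-7 + \frac{1}{595} \left(-761\right)} = \sqrt{-7 - \frac{761}{595}} = \sqrt{- \frac{4926}{595}} = \frac{i \sqrt{2930970}}{595}$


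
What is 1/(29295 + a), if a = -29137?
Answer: 1/158 ≈ 0.0063291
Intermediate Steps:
1/(29295 + a) = 1/(29295 - 29137) = 1/158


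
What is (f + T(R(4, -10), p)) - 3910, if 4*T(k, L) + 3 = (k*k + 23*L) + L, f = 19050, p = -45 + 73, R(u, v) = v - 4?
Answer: 61425/4 ≈ 15356.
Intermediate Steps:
R(u, v) = -4 + v
p = 28
T(k, L) = -¾ + 6*L + k²/4 (T(k, L) = -¾ + ((k*k + 23*L) + L)/4 = -¾ + ((k² + 23*L) + L)/4 = -¾ + (k² + 24*L)/4 = -¾ + (6*L + k²/4) = -¾ + 6*L + k²/4)
(f + T(R(4, -10), p)) - 3910 = (19050 + (-¾ + 6*28 + (-4 - 10)²/4)) - 3910 = (19050 + (-¾ + 168 + (¼)*(-14)²)) - 3910 = (19050 + (-¾ + 168 + (¼)*196)) - 3910 = (19050 + (-¾ + 168 + 49)) - 3910 = (19050 + 865/4) - 3910 = 77065/4 - 3910 = 61425/4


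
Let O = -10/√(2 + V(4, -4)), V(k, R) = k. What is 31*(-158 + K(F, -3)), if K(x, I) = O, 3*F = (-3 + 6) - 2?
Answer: -4898 - 155*√6/3 ≈ -5024.6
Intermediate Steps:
F = ⅓ (F = ((-3 + 6) - 2)/3 = (3 - 2)/3 = (⅓)*1 = ⅓ ≈ 0.33333)
O = -5*√6/3 (O = -10/√(2 + 4) = -10*√6/6 = -5*√6/3 ≈ -4.0825)
K(x, I) = -5*√6/3
31*(-158 + K(F, -3)) = 31*(-158 - 5*√6/3) = -4898 - 155*√6/3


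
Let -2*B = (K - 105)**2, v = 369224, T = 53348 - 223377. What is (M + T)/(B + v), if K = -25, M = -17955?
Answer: -93992/180387 ≈ -0.52106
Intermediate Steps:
T = -170029
B = -8450 (B = -(-25 - 105)**2/2 = -1/2*(-130)**2 = -1/2*16900 = -8450)
(M + T)/(B + v) = (-17955 - 170029)/(-8450 + 369224) = -187984/360774 = -187984*1/360774 = -93992/180387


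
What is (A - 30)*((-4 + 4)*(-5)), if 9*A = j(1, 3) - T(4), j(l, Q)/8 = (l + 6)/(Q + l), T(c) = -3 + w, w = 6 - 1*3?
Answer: 0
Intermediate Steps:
w = 3 (w = 6 - 3 = 3)
T(c) = 0 (T(c) = -3 + 3 = 0)
j(l, Q) = 8*(6 + l)/(Q + l) (j(l, Q) = 8*((l + 6)/(Q + l)) = 8*((6 + l)/(Q + l)) = 8*(6 + l)/(Q + l))
A = 14/9 (A = (8*(6 + 1)/(3 + 1) - 1*0)/9 = (8*7/4 + 0)/9 = (8*(¼)*7 + 0)/9 = (14 + 0)/9 = (⅑)*14 = 14/9 ≈ 1.5556)
(A - 30)*((-4 + 4)*(-5)) = (14/9 - 30)*((-4 + 4)*(-5)) = -0*(-5) = -256/9*0 = 0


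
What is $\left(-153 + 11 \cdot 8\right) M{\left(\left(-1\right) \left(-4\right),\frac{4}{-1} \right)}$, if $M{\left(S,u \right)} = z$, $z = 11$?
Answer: $-715$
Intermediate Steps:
$M{\left(S,u \right)} = 11$
$\left(-153 + 11 \cdot 8\right) M{\left(\left(-1\right) \left(-4\right),\frac{4}{-1} \right)} = \left(-153 + 11 \cdot 8\right) 11 = \left(-153 + 88\right) 11 = \left(-65\right) 11 = -715$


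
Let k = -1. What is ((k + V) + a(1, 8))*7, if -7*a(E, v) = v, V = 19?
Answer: 118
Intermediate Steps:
a(E, v) = -v/7
((k + V) + a(1, 8))*7 = ((-1 + 19) - 1/7*8)*7 = (18 - 8/7)*7 = (118/7)*7 = 118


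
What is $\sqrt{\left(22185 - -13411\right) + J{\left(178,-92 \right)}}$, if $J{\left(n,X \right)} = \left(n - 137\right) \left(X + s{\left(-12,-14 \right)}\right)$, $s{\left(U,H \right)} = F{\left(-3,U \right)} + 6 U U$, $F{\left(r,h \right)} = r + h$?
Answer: $\sqrt{66633} \approx 258.13$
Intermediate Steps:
$F{\left(r,h \right)} = h + r$
$s{\left(U,H \right)} = -3 + U + 6 U^{2}$ ($s{\left(U,H \right)} = \left(U - 3\right) + 6 U U = \left(-3 + U\right) + 6 U^{2} = -3 + U + 6 U^{2}$)
$J{\left(n,X \right)} = \left(-137 + n\right) \left(849 + X\right)$ ($J{\left(n,X \right)} = \left(n - 137\right) \left(X - \left(15 - 864\right)\right) = \left(-137 + n\right) \left(X - -849\right) = \left(-137 + n\right) \left(X + 849\right) = \left(-137 + n\right) \left(849 + X\right)$)
$\sqrt{\left(22185 - -13411\right) + J{\left(178,-92 \right)}} = \sqrt{\left(22185 - -13411\right) - -31037} = \sqrt{\left(22185 + 13411\right) + \left(-116313 + 12604 + 151122 - 16376\right)} = \sqrt{35596 + 31037} = \sqrt{66633}$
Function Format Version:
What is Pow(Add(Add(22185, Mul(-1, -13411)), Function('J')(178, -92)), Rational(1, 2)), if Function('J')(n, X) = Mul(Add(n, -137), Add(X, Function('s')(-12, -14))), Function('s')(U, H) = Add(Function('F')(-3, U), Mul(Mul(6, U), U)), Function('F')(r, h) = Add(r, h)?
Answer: Pow(66633, Rational(1, 2)) ≈ 258.13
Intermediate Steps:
Function('F')(r, h) = Add(h, r)
Function('s')(U, H) = Add(-3, U, Mul(6, Pow(U, 2))) (Function('s')(U, H) = Add(Add(U, -3), Mul(Mul(6, U), U)) = Add(Add(-3, U), Mul(6, Pow(U, 2))) = Add(-3, U, Mul(6, Pow(U, 2))))
Function('J')(n, X) = Mul(Add(-137, n), Add(849, X)) (Function('J')(n, X) = Mul(Add(n, -137), Add(X, Add(-3, -12, Mul(6, Pow(-12, 2))))) = Mul(Add(-137, n), Add(X, Add(-3, -12, Mul(6, 144)))) = Mul(Add(-137, n), Add(X, Add(-3, -12, 864))) = Mul(Add(-137, n), Add(X, 849)) = Mul(Add(-137, n), Add(849, X)))
Pow(Add(Add(22185, Mul(-1, -13411)), Function('J')(178, -92)), Rational(1, 2)) = Pow(Add(Add(22185, Mul(-1, -13411)), Add(-116313, Mul(-137, -92), Mul(849, 178), Mul(-92, 178))), Rational(1, 2)) = Pow(Add(Add(22185, 13411), Add(-116313, 12604, 151122, -16376)), Rational(1, 2)) = Pow(Add(35596, 31037), Rational(1, 2)) = Pow(66633, Rational(1, 2))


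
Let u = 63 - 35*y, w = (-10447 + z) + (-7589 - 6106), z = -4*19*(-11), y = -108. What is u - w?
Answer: 27149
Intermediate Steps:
z = 836 (z = -76*(-11) = 836)
w = -23306 (w = (-10447 + 836) + (-7589 - 6106) = -9611 - 13695 = -23306)
u = 3843 (u = 63 - 35*(-108) = 63 + 3780 = 3843)
u - w = 3843 - 1*(-23306) = 3843 + 23306 = 27149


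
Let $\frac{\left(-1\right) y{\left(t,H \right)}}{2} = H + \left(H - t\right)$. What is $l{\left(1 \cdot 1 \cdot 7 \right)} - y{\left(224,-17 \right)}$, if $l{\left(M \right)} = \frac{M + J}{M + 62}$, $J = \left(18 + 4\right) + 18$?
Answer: $- \frac{35557}{69} \approx -515.32$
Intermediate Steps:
$J = 40$ ($J = 22 + 18 = 40$)
$y{\left(t,H \right)} = - 4 H + 2 t$ ($y{\left(t,H \right)} = - 2 \left(H + \left(H - t\right)\right) = - 2 \left(- t + 2 H\right) = - 4 H + 2 t$)
$l{\left(M \right)} = \frac{40 + M}{62 + M}$ ($l{\left(M \right)} = \frac{M + 40}{M + 62} = \frac{40 + M}{62 + M}$)
$l{\left(1 \cdot 1 \cdot 7 \right)} - y{\left(224,-17 \right)} = \frac{40 + 1 \cdot 1 \cdot 7}{62 + 1 \cdot 1 \cdot 7} - \left(\left(-4\right) \left(-17\right) + 2 \cdot 224\right) = \frac{40 + 1 \cdot 7}{62 + 1 \cdot 7} - \left(68 + 448\right) = \frac{40 + 7}{62 + 7} - 516 = \frac{1}{69} \cdot 47 - 516 = \frac{47}{69} - 516 = - \frac{35557}{69}$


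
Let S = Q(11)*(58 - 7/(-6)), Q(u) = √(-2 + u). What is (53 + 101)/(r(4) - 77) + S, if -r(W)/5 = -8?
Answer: 12827/74 ≈ 173.34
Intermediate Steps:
r(W) = 40 (r(W) = -5*(-8) = 40)
S = 355/2 (S = √(-2 + 11)*(58 - 7/(-6)) = √9*(58 - 7*(-⅙)) = 3*(58 + 7/6) = 3*(355/6) = 355/2 ≈ 177.50)
(53 + 101)/(r(4) - 77) + S = (53 + 101)/(40 - 77) + 355/2 = 154/(-37) + 355/2 = -1/37*154 + 355/2 = -154/37 + 355/2 = 12827/74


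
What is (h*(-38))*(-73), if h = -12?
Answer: -33288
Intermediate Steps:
(h*(-38))*(-73) = -12*(-38)*(-73) = 456*(-73) = -33288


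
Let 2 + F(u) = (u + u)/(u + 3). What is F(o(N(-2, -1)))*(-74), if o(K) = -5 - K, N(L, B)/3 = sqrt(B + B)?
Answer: -444/11 + 666*I*sqrt(2)/11 ≈ -40.364 + 85.624*I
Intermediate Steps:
N(L, B) = 3*sqrt(2)*sqrt(B) (N(L, B) = 3*sqrt(B + B) = 3*sqrt(2*B) = 3*(sqrt(2)*sqrt(B)) = 3*sqrt(2)*sqrt(B))
F(u) = -2 + 2*u/(3 + u) (F(u) = -2 + (u + u)/(u + 3) = -2 + (2*u)/(3 + u) = -2 + 2*u/(3 + u))
F(o(N(-2, -1)))*(-74) = -6/(3 + (-5 - 3*sqrt(2)*sqrt(-1)))*(-74) = -6/(3 + (-5 - 3*sqrt(2)*I))*(-74) = -6/(3 + (-5 - 3*I*sqrt(2)))*(-74) = -6/(-2 - 3*I*sqrt(2))*(-74) = 444/(-2 - 3*I*sqrt(2))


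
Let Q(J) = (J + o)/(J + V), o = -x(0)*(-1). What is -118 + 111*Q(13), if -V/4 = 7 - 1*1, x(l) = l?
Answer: -2741/11 ≈ -249.18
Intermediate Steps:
V = -24 (V = -4*(7 - 1*1) = -4*(7 - 1) = -4*6 = -24)
o = 0 (o = -1*0*(-1) = 0*(-1) = 0)
Q(J) = J/(-24 + J) (Q(J) = (J + 0)/(J - 24) = J/(-24 + J))
-118 + 111*Q(13) = -118 + 111*(13/(-24 + 13)) = -118 + 111*(13/(-11)) = -118 + 111*(13*(-1/11)) = -118 + 111*(-13/11) = -118 - 1443/11 = -2741/11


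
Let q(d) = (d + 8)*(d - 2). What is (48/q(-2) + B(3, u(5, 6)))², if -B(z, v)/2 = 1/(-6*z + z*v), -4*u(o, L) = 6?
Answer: 7396/2025 ≈ 3.6523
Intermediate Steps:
u(o, L) = -3/2 (u(o, L) = -¼*6 = -3/2)
B(z, v) = -2/(-6*z + v*z) (B(z, v) = -2/(-6*z + z*v) = -2/(-6*z + v*z))
q(d) = (-2 + d)*(8 + d) (q(d) = (8 + d)*(-2 + d) = (-2 + d)*(8 + d))
(48/q(-2) + B(3, u(5, 6)))² = (48/(-16 + (-2)² + 6*(-2)) - 2/(3*(-6 - 3/2)))² = (48/(-16 + 4 - 12) - 2*⅓/(-15/2))² = (48/(-24) - 2*⅓*(-2/15))² = (48*(-1/24) + 4/45)² = (-2 + 4/45)² = (-86/45)² = 7396/2025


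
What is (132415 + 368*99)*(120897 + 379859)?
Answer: 84551148332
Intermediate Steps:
(132415 + 368*99)*(120897 + 379859) = (132415 + 36432)*500756 = 168847*500756 = 84551148332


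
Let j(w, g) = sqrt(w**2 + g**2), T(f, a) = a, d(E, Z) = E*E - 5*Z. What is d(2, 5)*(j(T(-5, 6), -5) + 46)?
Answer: -966 - 21*sqrt(61) ≈ -1130.0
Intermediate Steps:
d(E, Z) = E**2 - 5*Z
j(w, g) = sqrt(g**2 + w**2)
d(2, 5)*(j(T(-5, 6), -5) + 46) = (2**2 - 5*5)*(sqrt((-5)**2 + 6**2) + 46) = (4 - 25)*(sqrt(25 + 36) + 46) = -21*(sqrt(61) + 46) = -21*(46 + sqrt(61)) = -966 - 21*sqrt(61)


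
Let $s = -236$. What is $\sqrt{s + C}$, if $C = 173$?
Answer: $3 i \sqrt{7} \approx 7.9373 i$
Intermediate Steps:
$\sqrt{s + C} = \sqrt{-236 + 173} = \sqrt{-63} = 3 i \sqrt{7}$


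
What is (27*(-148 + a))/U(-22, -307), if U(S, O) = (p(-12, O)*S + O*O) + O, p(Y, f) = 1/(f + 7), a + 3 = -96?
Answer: -76950/1083947 ≈ -0.070991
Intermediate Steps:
a = -99 (a = -3 - 96 = -99)
p(Y, f) = 1/(7 + f)
U(S, O) = O + O² + S/(7 + O) (U(S, O) = (S/(7 + O) + O*O) + O = (S/(7 + O) + O²) + O = (O² + S/(7 + O)) + O = O + O² + S/(7 + O))
(27*(-148 + a))/U(-22, -307) = (27*(-148 - 99))/(((-22 - 307*(1 - 307)*(7 - 307))/(7 - 307))) = (27*(-247))/(((-22 - 307*(-306)*(-300))/(-300))) = -6669*(-300/(-22 - 28182600)) = -6669/((-1/300*(-28182622))) = -6669/14091311/150 = -6669*150/14091311 = -76950/1083947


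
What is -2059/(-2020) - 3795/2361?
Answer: -934867/1589740 ≈ -0.58806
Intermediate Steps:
-2059/(-2020) - 3795/2361 = -2059*(-1/2020) - 3795*1/2361 = 2059/2020 - 1265/787 = -934867/1589740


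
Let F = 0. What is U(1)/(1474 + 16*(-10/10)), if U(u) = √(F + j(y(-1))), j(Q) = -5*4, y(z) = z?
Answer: I*√5/729 ≈ 0.0030673*I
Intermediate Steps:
j(Q) = -20
U(u) = 2*I*√5 (U(u) = √(0 - 20) = √(-20) = 2*I*√5)
U(1)/(1474 + 16*(-10/10)) = (2*I*√5)/(1474 + 16*(-10/10)) = (2*I*√5)/(1474 + 16*(-10*⅒)) = (2*I*√5)/(1474 + 16*(-1)) = (2*I*√5)/(1474 - 16) = (2*I*√5)/1458 = (2*I*√5)*(1/1458) = I*√5/729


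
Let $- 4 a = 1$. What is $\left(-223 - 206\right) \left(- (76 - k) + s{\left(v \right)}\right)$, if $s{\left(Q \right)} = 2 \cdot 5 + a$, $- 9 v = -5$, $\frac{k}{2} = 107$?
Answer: $- \frac{253539}{4} \approx -63385.0$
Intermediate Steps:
$a = - \frac{1}{4}$ ($a = \left(- \frac{1}{4}\right) 1 = - \frac{1}{4} \approx -0.25$)
$k = 214$ ($k = 2 \cdot 107 = 214$)
$v = \frac{5}{9}$ ($v = \left(- \frac{1}{9}\right) \left(-5\right) = \frac{5}{9} \approx 0.55556$)
$s{\left(Q \right)} = \frac{39}{4}$ ($s{\left(Q \right)} = 2 \cdot 5 - \frac{1}{4} = 10 - \frac{1}{4} = \frac{39}{4}$)
$\left(-223 - 206\right) \left(- (76 - k) + s{\left(v \right)}\right) = \left(-223 - 206\right) \left(- (76 - 214) + \frac{39}{4}\right) = - 429 \left(- (76 - 214) + \frac{39}{4}\right) = - 429 \left(\left(-1\right) \left(-138\right) + \frac{39}{4}\right) = - 429 \left(138 + \frac{39}{4}\right) = \left(-429\right) \frac{591}{4} = - \frac{253539}{4}$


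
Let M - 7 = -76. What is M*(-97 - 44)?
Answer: 9729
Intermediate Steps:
M = -69 (M = 7 - 76 = -69)
M*(-97 - 44) = -69*(-97 - 44) = -69*(-141) = 9729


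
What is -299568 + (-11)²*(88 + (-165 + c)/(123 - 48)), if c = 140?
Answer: -866881/3 ≈ -2.8896e+5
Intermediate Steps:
-299568 + (-11)²*(88 + (-165 + c)/(123 - 48)) = -299568 + (-11)²*(88 + (-165 + 140)/(123 - 48)) = -299568 + 121*(88 - 25/75) = -299568 + 121*(88 - 25*1/75) = -299568 + 121*(88 - ⅓) = -299568 + 121*(263/3) = -299568 + 31823/3 = -866881/3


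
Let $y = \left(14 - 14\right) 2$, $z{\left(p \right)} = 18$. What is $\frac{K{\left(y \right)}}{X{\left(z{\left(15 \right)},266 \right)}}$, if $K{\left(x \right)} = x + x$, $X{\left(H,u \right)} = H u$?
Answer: $0$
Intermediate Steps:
$y = 0$ ($y = 0 \cdot 2 = 0$)
$K{\left(x \right)} = 2 x$
$\frac{K{\left(y \right)}}{X{\left(z{\left(15 \right)},266 \right)}} = \frac{2 \cdot 0}{18 \cdot 266} = \frac{0}{4788} = 0 \cdot \frac{1}{4788} = 0$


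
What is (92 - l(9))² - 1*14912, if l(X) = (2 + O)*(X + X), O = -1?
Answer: -9436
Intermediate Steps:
l(X) = 2*X (l(X) = (2 - 1)*(X + X) = 1*(2*X) = 2*X)
(92 - l(9))² - 1*14912 = (92 - 2*9)² - 1*14912 = (92 - 1*18)² - 14912 = (92 - 18)² - 14912 = 74² - 14912 = 5476 - 14912 = -9436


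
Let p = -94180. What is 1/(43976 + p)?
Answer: -1/50204 ≈ -1.9919e-5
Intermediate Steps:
1/(43976 + p) = 1/(43976 - 94180) = 1/(-50204) = -1/50204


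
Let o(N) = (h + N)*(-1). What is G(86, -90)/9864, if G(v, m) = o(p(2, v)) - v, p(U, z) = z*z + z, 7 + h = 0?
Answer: -7561/9864 ≈ -0.76652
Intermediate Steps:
h = -7 (h = -7 + 0 = -7)
p(U, z) = z + z**2 (p(U, z) = z**2 + z = z + z**2)
o(N) = 7 - N (o(N) = (-7 + N)*(-1) = 7 - N)
G(v, m) = 7 - v - v*(1 + v) (G(v, m) = (7 - v*(1 + v)) - v = 7 - v - v*(1 + v))
G(86, -90)/9864 = (7 - 1*86 - 1*86*(1 + 86))/9864 = (7 - 86 - 1*86*87)*(1/9864) = (7 - 86 - 7482)*(1/9864) = -7561*1/9864 = -7561/9864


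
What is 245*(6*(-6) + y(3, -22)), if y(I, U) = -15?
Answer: -12495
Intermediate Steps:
245*(6*(-6) + y(3, -22)) = 245*(6*(-6) - 15) = 245*(-36 - 15) = 245*(-51) = -12495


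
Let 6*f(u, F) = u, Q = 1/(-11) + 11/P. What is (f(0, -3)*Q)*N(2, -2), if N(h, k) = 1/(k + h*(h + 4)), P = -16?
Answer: 0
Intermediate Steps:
Q = -137/176 (Q = 1/(-11) + 11/(-16) = 1*(-1/11) + 11*(-1/16) = -1/11 - 11/16 = -137/176 ≈ -0.77841)
f(u, F) = u/6
N(h, k) = 1/(k + h*(4 + h))
(f(0, -3)*Q)*N(2, -2) = (((1/6)*0)*(-137/176))/(-2 + 2**2 + 4*2) = (0*(-137/176))/(-2 + 4 + 8) = 0/10 = 0*(1/10) = 0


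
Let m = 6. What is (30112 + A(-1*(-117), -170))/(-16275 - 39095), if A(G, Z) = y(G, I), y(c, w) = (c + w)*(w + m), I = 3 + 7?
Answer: -328/565 ≈ -0.58053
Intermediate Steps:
I = 10
y(c, w) = (6 + w)*(c + w) (y(c, w) = (c + w)*(w + 6) = (c + w)*(6 + w) = (6 + w)*(c + w))
A(G, Z) = 160 + 16*G (A(G, Z) = 10² + 6*G + 6*10 + G*10 = 100 + 6*G + 60 + 10*G = 160 + 16*G)
(30112 + A(-1*(-117), -170))/(-16275 - 39095) = (30112 + (160 + 16*(-1*(-117))))/(-16275 - 39095) = (30112 + (160 + 16*117))/(-55370) = (30112 + (160 + 1872))*(-1/55370) = (30112 + 2032)*(-1/55370) = 32144*(-1/55370) = -328/565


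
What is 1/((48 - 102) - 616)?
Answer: -1/670 ≈ -0.0014925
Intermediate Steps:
1/((48 - 102) - 616) = 1/(-54 - 616) = 1/(-670) = -1/670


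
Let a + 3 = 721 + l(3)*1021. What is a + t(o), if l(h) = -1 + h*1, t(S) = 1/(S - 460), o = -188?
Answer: 1788479/648 ≈ 2760.0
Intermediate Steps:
t(S) = 1/(-460 + S)
l(h) = -1 + h
a = 2760 (a = -3 + (721 + (-1 + 3)*1021) = -3 + (721 + 2*1021) = -3 + (721 + 2042) = -3 + 2763 = 2760)
a + t(o) = 2760 + 1/(-460 - 188) = 2760 + 1/(-648) = 2760 - 1/648 = 1788479/648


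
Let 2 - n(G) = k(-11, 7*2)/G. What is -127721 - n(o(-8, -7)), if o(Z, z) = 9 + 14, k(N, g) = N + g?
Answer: -2937626/23 ≈ -1.2772e+5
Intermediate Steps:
o(Z, z) = 23
n(G) = 2 - 3/G (n(G) = 2 - (-11 + 7*2)/G = 2 - (-11 + 14)/G = 2 - 3/G)
-127721 - n(o(-8, -7)) = -127721 - (2 - 3/23) = -127721 - 1*43/23 = -127721 - 43/23 = -2937626/23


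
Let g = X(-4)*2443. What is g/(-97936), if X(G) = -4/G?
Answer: -2443/97936 ≈ -0.024945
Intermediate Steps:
g = 2443 (g = -4/(-4)*2443 = -4*(-¼)*2443 = 1*2443 = 2443)
g/(-97936) = 2443/(-97936) = 2443*(-1/97936) = -2443/97936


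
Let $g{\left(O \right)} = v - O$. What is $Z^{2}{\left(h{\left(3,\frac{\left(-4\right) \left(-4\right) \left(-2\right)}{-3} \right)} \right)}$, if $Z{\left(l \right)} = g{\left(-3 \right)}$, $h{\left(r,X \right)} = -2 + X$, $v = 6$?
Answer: $81$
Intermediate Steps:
$g{\left(O \right)} = 6 - O$
$Z{\left(l \right)} = 9$ ($Z{\left(l \right)} = 6 - -3 = 6 + 3 = 9$)
$Z^{2}{\left(h{\left(3,\frac{\left(-4\right) \left(-4\right) \left(-2\right)}{-3} \right)} \right)} = 9^{2} = 81$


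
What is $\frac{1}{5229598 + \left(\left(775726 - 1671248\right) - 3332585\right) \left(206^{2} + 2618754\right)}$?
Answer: $- \frac{1}{11251790837732} \approx -8.8875 \cdot 10^{-14}$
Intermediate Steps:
$\frac{1}{5229598 + \left(\left(775726 - 1671248\right) - 3332585\right) \left(206^{2} + 2618754\right)} = \frac{1}{5229598 + \left(\left(775726 - 1671248\right) - 3332585\right) \left(42436 + 2618754\right)} = \frac{1}{5229598 + \left(-895522 - 3332585\right) 2661190} = \frac{1}{5229598 - 11251796067330} = \frac{1}{-11251790837732} = - \frac{1}{11251790837732}$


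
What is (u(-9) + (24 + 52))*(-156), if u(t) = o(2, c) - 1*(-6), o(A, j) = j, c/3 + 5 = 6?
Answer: -13260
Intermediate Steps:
c = 3 (c = -15 + 3*6 = -15 + 18 = 3)
u(t) = 9 (u(t) = 3 - 1*(-6) = 3 + 6 = 9)
(u(-9) + (24 + 52))*(-156) = (9 + (24 + 52))*(-156) = (9 + 76)*(-156) = 85*(-156) = -13260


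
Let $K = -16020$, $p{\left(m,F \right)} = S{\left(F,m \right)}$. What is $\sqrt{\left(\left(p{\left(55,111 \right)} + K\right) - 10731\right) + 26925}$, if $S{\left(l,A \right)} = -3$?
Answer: $3 \sqrt{19} \approx 13.077$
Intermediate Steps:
$p{\left(m,F \right)} = -3$
$\sqrt{\left(\left(p{\left(55,111 \right)} + K\right) - 10731\right) + 26925} = \sqrt{\left(\left(-3 - 16020\right) - 10731\right) + 26925} = \sqrt{\left(-16023 - 10731\right) + 26925} = \sqrt{-26754 + 26925} = \sqrt{171} = 3 \sqrt{19}$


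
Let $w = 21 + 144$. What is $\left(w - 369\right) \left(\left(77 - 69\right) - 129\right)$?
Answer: $24684$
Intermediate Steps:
$w = 165$
$\left(w - 369\right) \left(\left(77 - 69\right) - 129\right) = \left(165 - 369\right) \left(\left(77 - 69\right) - 129\right) = - 204 \left(8 - 129\right) = \left(-204\right) \left(-121\right) = 24684$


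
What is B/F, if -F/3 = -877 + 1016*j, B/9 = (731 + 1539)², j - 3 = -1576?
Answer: 1030580/106603 ≈ 9.6674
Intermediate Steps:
j = -1573 (j = 3 - 1576 = -1573)
B = 46376100 (B = 9*(731 + 1539)² = 9*2270² = 9*5152900 = 46376100)
F = 4797135 (F = -3*(-877 + 1016*(-1573)) = -3*(-877 - 1598168) = -3*(-1599045) = 4797135)
B/F = 46376100/4797135 = 46376100*(1/4797135) = 1030580/106603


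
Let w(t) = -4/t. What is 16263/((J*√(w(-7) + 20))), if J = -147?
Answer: -1807*√7/196 ≈ -24.392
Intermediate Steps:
16263/((J*√(w(-7) + 20))) = 16263/((-147*√(-4/(-7) + 20))) = 16263/((-147*√(-4*(-⅐) + 20))) = 16263/((-147*√(4/7 + 20))) = 16263/((-252*√7)) = 16263*(-√7/1764) = -1807*√7/196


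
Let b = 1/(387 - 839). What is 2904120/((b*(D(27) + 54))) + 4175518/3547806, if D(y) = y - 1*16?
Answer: -465707069963677/23060739 ≈ -2.0195e+7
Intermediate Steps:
D(y) = -16 + y (D(y) = y - 16 = -16 + y)
b = -1/452 (b = 1/(-452) = -1/452 ≈ -0.0022124)
2904120/((b*(D(27) + 54))) + 4175518/3547806 = 2904120/((-((-16 + 27) + 54)/452)) + 4175518/3547806 = 2904120/((-(11 + 54)/452)) + 4175518*(1/3547806) = 2904120/((-1/452*65)) + 2087759/1773903 = 2904120/(-65/452) + 2087759/1773903 = 2904120*(-452/65) + 2087759/1773903 = -262532448/13 + 2087759/1773903 = -465707069963677/23060739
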